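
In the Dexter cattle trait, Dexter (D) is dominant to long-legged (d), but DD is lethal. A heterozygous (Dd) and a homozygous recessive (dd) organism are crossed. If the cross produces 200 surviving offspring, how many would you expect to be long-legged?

Cross: Dd × dd
Punnett square offspring (before lethality): 2 Dd, 2 dd
No DD offspring are produced in this cross.
long-legged: 2 out of 4 → fraction 1/2
Expected count = 1/2 × 200 = 100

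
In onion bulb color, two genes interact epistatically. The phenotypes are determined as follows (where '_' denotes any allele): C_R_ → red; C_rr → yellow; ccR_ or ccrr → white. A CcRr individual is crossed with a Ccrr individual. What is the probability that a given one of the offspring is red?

Cross: CcRr × Ccrr — consider each gene separately:
C gene: Cc × Cc → 1 CC, 2 Cc, 1 cc → 3 C_ : 1 cc (out of 4)
R gene: Rr × rr → 2 Rr, 2 rr → 2 R_ : 2 rr (out of 4)
Genotype classes (out of 4 × 4 = 16): C_R_ = 3×2 = 6; C_rr = 3×2 = 6; ccR_ = 1×2 = 2; ccrr = 1×2 = 2
Apply the phenotype rules: C_R_ (6) → red; C_rr (6) → yellow; ccR_ (2) + ccrr (2) → white
Phenotype counts (out of 16): 6 red, 6 yellow, 4 white
red: 6 out of 16
Probability: 6/16 = 3/8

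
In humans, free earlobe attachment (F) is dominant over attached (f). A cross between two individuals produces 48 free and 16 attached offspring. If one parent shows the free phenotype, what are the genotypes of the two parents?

Observed offspring: 48 free, 16 attached
The observed ratio simplifies to 3:1. Attached (ff) offspring appear, so each parent must contribute one f allele. The parent stated to show free carries F, so it is Ff. The other parent is then either Ff or ff: Ff × ff would give a 1:1 split, whereas Ff × Ff gives 3:1 — matching the data. So both parents are heterozygous (Ff × Ff).
Parent genotypes: Ff × Ff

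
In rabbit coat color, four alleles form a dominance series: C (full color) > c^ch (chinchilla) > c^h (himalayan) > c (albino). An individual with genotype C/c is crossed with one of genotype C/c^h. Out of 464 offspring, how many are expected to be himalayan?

Cross: C/c × C/c^h
Allele dominance: C > c^ch > c^h > c
Offspring genotypes: 1 C/C, 1 C/c^h, 1 C/c, 1 c^h/c
Phenotype counts: 3 full color, 1 himalayan
himalayan: 1 out of 4 → fraction 1/4
Expected count = 1/4 × 464 = 116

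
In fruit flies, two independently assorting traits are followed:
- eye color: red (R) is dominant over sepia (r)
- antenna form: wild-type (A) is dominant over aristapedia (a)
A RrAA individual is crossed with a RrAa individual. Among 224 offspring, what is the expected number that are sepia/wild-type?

Dihybrid cross RrAA × RrAa — consider each gene separately:
eye color: Rr × Rr → 1 RR, 2 Rr, 1 rr → 3 R_ : 1 rr (out of 4)
antenna form: AA × Aa → 2 AA, 2 Aa → 4 A_ (out of 4)
Combine (counts out of 4 × 4 = 16): red/wild-type (R_A_) = 3×4 = 12; sepia/wild-type (rrA_) = 1×4 = 4
Phenotype counts (out of 16): 12 red/wild-type, 4 sepia/wild-type
sepia/wild-type: 4 out of 16 → fraction 1/4
Expected count = 1/4 × 224 = 56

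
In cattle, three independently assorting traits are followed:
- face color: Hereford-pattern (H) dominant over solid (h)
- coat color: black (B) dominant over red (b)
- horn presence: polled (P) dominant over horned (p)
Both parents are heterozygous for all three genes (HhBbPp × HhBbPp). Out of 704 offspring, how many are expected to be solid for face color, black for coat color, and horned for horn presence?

Trihybrid cross: HhBbPp × HhBbPp
Each trait segregates independently with a 3:1 phenotypic ratio, so each gene contributes 3/4 (dominant) or 1/4 (recessive).
Target: solid (face color), black (coat color), horned (horn presence)
Probability = product of independent per-trait probabilities
= 1/4 × 3/4 × 1/4 = 3/64
Expected count = 3/64 × 704 = 33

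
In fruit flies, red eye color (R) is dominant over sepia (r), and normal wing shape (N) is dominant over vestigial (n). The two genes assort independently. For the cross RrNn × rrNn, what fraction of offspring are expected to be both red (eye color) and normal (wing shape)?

Dihybrid cross RrNn × rrNn — consider each gene separately:
eye color: Rr × rr → 2 Rr, 2 rr → 2 R_ : 2 rr (out of 4)
wing shape: Nn × Nn → 1 NN, 2 Nn, 1 nn → 3 N_ : 1 nn (out of 4)
Looking for: red (R_) and normal (N_)
P(red) = 2/4, P(normal) = 3/4
P(both) = 2/4 × 3/4 = 6/16 = 3/8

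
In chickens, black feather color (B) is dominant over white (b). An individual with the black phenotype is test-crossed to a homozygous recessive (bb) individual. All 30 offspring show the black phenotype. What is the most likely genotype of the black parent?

Test cross: ? × bb
All offspring are black.
If the unknown parent were heterozygous (Bb), about half of 30 offspring would be white; none are. The unknown parent is most likely homozygous dominant (BB).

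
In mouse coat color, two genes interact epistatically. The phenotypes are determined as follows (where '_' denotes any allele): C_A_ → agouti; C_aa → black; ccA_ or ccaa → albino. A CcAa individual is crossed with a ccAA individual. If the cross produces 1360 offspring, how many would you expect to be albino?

Cross: CcAa × ccAA — consider each gene separately:
C gene: Cc × cc → 2 Cc, 2 cc → 2 C_ : 2 cc (out of 4)
A gene: Aa × AA → 2 AA, 2 Aa → 4 A_ (out of 4)
Genotype classes (out of 4 × 4 = 16): C_A_ = 2×4 = 8; ccA_ = 2×4 = 8
Apply the phenotype rules: C_A_ (8) → agouti; ccA_ (8) → albino
Phenotype counts (out of 16): 8 agouti, 8 albino
albino: 8 out of 16 → fraction 1/2
Expected count = 1/2 × 1360 = 680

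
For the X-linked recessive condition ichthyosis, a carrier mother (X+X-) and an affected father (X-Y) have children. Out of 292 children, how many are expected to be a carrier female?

Cross: X+X- × X-Y
Offspring: 1 X+X-, 1 X+Y, 1 X-X-, 1 X-Y
Probability of a carrier female: 1/4
Expected count = 1/4 × 292 = 73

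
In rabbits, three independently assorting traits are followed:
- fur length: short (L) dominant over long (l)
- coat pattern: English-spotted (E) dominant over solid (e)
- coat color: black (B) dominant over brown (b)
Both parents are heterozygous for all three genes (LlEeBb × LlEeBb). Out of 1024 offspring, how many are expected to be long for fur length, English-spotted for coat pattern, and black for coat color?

Trihybrid cross: LlEeBb × LlEeBb
Each trait segregates independently with a 3:1 phenotypic ratio, so each gene contributes 3/4 (dominant) or 1/4 (recessive).
Target: long (fur length), English-spotted (coat pattern), black (coat color)
Probability = product of independent per-trait probabilities
= 1/4 × 3/4 × 3/4 = 9/64
Expected count = 9/64 × 1024 = 144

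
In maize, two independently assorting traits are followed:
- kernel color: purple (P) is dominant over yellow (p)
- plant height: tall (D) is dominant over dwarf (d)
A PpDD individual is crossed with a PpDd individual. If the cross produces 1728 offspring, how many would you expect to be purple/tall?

Dihybrid cross PpDD × PpDd — consider each gene separately:
kernel color: Pp × Pp → 1 PP, 2 Pp, 1 pp → 3 P_ : 1 pp (out of 4)
plant height: DD × Dd → 2 DD, 2 Dd → 4 D_ (out of 4)
Combine (counts out of 4 × 4 = 16): purple/tall (P_D_) = 3×4 = 12; yellow/tall (ppD_) = 1×4 = 4
Phenotype counts (out of 16): 12 purple/tall, 4 yellow/tall
purple/tall: 12 out of 16 → fraction 3/4
Expected count = 3/4 × 1728 = 1296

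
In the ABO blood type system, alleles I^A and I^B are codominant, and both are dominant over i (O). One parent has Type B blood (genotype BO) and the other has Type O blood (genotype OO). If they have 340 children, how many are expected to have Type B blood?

Cross: BO × OO
Possible offspring genotypes: 2 BO, 2 OO
Blood type counts: 2 Type B, 2 Type O
Probability of Type B: 2/4 = 1/2
Expected count = 1/2 × 340 = 170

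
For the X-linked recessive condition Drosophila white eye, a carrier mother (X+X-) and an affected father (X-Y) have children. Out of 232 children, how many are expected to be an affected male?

Cross: X+X- × X-Y
Offspring: 1 X+X-, 1 X+Y, 1 X-X-, 1 X-Y
Probability of an affected male: 1/4
Expected count = 1/4 × 232 = 58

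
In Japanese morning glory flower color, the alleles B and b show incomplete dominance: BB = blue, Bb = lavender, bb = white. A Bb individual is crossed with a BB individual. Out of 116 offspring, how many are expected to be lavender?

Punnett square for Bb × BB:
Offspring genotypes: 2 BB, 2 Bb
Phenotype counts: 2 blue, 2 lavender
lavender: 2 out of 4 → fraction 1/2
Expected count = 1/2 × 116 = 58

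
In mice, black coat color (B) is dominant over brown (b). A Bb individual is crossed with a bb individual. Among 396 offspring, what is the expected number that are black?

Punnett square for Bb × bb:
Offspring genotypes: 2 Bb, 2 bb
black: 2, brown: 2
black: 2 out of 4 → fraction 1/2
Expected count = 1/2 × 396 = 198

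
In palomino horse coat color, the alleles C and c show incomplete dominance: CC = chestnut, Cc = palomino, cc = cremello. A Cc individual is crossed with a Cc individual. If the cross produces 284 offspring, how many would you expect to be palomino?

Punnett square for Cc × Cc:
Offspring genotypes: 1 CC, 2 Cc, 1 cc
Phenotype counts: 1 chestnut, 2 palomino, 1 cremello
palomino: 2 out of 4 → fraction 1/2
Expected count = 1/2 × 284 = 142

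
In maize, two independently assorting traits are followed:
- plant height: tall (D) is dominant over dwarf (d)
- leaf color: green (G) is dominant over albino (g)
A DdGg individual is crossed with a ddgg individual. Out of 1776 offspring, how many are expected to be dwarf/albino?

Dihybrid cross DdGg × ddgg — consider each gene separately:
plant height: Dd × dd → 2 Dd, 2 dd → 2 D_ : 2 dd (out of 4)
leaf color: Gg × gg → 2 Gg, 2 gg → 2 G_ : 2 gg (out of 4)
Combine (counts out of 4 × 4 = 16): tall/green (D_G_) = 2×2 = 4; tall/albino (D_gg) = 2×2 = 4; dwarf/green (ddG_) = 2×2 = 4; dwarf/albino (ddgg) = 2×2 = 4
Phenotype counts (out of 16): 4 tall/green, 4 tall/albino, 4 dwarf/green, 4 dwarf/albino
dwarf/albino: 4 out of 16 → fraction 1/4
Expected count = 1/4 × 1776 = 444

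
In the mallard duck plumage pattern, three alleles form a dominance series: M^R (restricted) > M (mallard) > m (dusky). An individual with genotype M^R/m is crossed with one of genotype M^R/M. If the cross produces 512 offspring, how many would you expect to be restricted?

Cross: M^R/m × M^R/M
Allele dominance: M^R > M > m
Offspring genotypes: 1 M^R/M^R, 1 M^R/M, 1 M^R/m, 1 M/m
Phenotype counts: 3 restricted, 1 mallard
restricted: 3 out of 4 → fraction 3/4
Expected count = 3/4 × 512 = 384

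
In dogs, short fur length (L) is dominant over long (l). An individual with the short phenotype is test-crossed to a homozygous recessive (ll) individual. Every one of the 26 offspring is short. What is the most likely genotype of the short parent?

Test cross: ? × ll
All offspring are short.
If the unknown parent were heterozygous (Ll), about half of 26 offspring would be long; none are. The unknown parent is most likely homozygous dominant (LL).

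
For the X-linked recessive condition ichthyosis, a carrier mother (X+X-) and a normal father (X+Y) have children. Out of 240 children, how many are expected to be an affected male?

Cross: X+X- × X+Y
Offspring: 1 X+X+, 1 X+Y, 1 X+X-, 1 X-Y
Probability of an affected male: 1/4
Expected count = 1/4 × 240 = 60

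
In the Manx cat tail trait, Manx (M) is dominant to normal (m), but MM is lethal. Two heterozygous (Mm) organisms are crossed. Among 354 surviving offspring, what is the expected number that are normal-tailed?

Cross: Mm × Mm
Punnett square offspring (before lethality): 1 MM, 2 Mm, 1 mm
The MM genotype is lethal (embryos die); surviving offspring: 2 Mm, 1 mm
normal-tailed: 1 out of 3 → fraction 1/3
Expected count = 1/3 × 354 = 118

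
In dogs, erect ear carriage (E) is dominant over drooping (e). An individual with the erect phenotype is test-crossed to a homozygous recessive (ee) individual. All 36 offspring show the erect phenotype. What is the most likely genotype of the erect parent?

Test cross: ? × ee
All offspring are erect.
If the unknown parent were heterozygous (Ee), about half of 36 offspring would be drooping; none are. The unknown parent is most likely homozygous dominant (EE).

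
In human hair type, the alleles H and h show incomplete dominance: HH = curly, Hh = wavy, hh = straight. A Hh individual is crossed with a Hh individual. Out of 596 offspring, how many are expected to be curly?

Punnett square for Hh × Hh:
Offspring genotypes: 1 HH, 2 Hh, 1 hh
Phenotype counts: 1 curly, 2 wavy, 1 straight
curly: 1 out of 4 → fraction 1/4
Expected count = 1/4 × 596 = 149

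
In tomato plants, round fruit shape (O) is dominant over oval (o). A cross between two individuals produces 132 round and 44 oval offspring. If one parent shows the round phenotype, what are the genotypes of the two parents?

Observed offspring: 132 round, 44 oval
The observed ratio simplifies to 3:1. Oval (oo) offspring appear, so each parent must contribute one o allele. The parent stated to show round carries O, so it is Oo. The other parent is then either Oo or oo: Oo × oo would give a 1:1 split, whereas Oo × Oo gives 3:1 — matching the data. So both parents are heterozygous (Oo × Oo).
Parent genotypes: Oo × Oo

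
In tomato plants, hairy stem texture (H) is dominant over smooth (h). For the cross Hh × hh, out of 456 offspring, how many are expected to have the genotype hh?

Punnett square for Hh × hh:
Offspring genotypes: 2 Hh, 2 hh
Total offspring: 4
Count with target: 2
Probability: 2/4 = 1/2
Expected count = 1/2 × 456 = 228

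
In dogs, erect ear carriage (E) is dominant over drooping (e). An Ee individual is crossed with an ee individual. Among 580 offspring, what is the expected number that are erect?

Punnett square for Ee × ee:
Offspring genotypes: 2 Ee, 2 ee
erect: 2, drooping: 2
erect: 2 out of 4 → fraction 1/2
Expected count = 1/2 × 580 = 290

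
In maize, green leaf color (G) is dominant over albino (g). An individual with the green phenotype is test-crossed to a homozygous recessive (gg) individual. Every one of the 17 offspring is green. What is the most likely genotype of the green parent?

Test cross: ? × gg
All offspring are green.
If the unknown parent were heterozygous (Gg), about half of 17 offspring would be albino; none are. The unknown parent is most likely homozygous dominant (GG).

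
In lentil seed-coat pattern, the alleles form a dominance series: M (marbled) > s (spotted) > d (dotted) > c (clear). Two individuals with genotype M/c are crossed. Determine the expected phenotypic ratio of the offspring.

Cross: M/c × M/c
Allele dominance: M > s > d > c
Offspring genotypes: 1 M/M, 2 M/c, 1 c/c
Phenotype counts: 3 marbled, 1 clear
Ratio: 3 marbled : 1 clear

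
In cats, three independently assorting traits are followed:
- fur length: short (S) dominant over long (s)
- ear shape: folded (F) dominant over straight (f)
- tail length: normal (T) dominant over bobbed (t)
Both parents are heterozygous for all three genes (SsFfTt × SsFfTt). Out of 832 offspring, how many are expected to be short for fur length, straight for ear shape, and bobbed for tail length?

Trihybrid cross: SsFfTt × SsFfTt
Each trait segregates independently with a 3:1 phenotypic ratio, so each gene contributes 3/4 (dominant) or 1/4 (recessive).
Target: short (fur length), straight (ear shape), bobbed (tail length)
Probability = product of independent per-trait probabilities
= 3/4 × 1/4 × 1/4 = 3/64
Expected count = 3/64 × 832 = 39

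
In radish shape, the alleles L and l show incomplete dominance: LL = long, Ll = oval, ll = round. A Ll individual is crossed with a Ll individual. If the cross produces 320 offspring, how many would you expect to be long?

Punnett square for Ll × Ll:
Offspring genotypes: 1 LL, 2 Ll, 1 ll
Phenotype counts: 1 long, 2 oval, 1 round
long: 1 out of 4 → fraction 1/4
Expected count = 1/4 × 320 = 80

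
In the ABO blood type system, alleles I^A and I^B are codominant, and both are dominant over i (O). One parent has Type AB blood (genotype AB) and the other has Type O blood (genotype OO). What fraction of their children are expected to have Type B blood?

Cross: AB × OO
Possible offspring genotypes: 2 AO, 2 BO
Blood type counts: 2 Type A, 2 Type B
Probability of Type B: 2/4 = 1/2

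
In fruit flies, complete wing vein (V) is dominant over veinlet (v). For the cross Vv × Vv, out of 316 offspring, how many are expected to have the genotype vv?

Punnett square for Vv × Vv:
Offspring genotypes: 1 VV, 2 Vv, 1 vv
Total offspring: 4
Count with target: 1
Probability: 1/4
Expected count = 1/4 × 316 = 79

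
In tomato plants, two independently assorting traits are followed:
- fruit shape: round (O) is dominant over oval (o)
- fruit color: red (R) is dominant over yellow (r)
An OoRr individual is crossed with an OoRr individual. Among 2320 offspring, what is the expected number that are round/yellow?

Dihybrid cross OoRr × OoRr — consider each gene separately:
fruit shape: Oo × Oo → 1 OO, 2 Oo, 1 oo → 3 O_ : 1 oo (out of 4)
fruit color: Rr × Rr → 1 RR, 2 Rr, 1 rr → 3 R_ : 1 rr (out of 4)
Combine (counts out of 4 × 4 = 16): round/red (O_R_) = 3×3 = 9; round/yellow (O_rr) = 3×1 = 3; oval/red (ooR_) = 1×3 = 3; oval/yellow (oorr) = 1×1 = 1
Phenotype counts (out of 16): 9 round/red, 3 round/yellow, 3 oval/red, 1 oval/yellow
round/yellow: 3 out of 16 → fraction 3/16
Expected count = 3/16 × 2320 = 435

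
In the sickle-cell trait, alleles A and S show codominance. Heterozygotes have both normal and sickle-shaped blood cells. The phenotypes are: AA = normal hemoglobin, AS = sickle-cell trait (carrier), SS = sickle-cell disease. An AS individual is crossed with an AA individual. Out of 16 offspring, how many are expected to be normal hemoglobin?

Punnett square for AS × AA:
Offspring genotypes: 2 AA, 2 AS
Phenotype counts: 2 normal hemoglobin, 2 sickle-cell trait (carrier)
normal hemoglobin: 2 out of 4 → fraction 1/2
Expected count = 1/2 × 16 = 8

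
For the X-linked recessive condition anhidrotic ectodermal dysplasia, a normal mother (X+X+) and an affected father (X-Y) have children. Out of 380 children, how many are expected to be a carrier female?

Cross: X+X+ × X-Y
Offspring: 2 X+X-, 2 X+Y
Probability of a carrier female: 2/4 = 1/2
Expected count = 1/2 × 380 = 190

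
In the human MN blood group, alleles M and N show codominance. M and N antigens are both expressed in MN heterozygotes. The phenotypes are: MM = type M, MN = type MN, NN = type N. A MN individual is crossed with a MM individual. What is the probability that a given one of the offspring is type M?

Punnett square for MN × MM:
Offspring genotypes: 2 MM, 2 MN
Phenotype counts: 2 type M, 2 type MN
type M: 2 out of 4
Probability: 2/4 = 1/2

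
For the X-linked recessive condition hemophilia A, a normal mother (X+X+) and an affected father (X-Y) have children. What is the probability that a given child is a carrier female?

Cross: X+X+ × X-Y
Offspring: 2 X+X-, 2 X+Y
Probability of a carrier female: 2/4 = 1/2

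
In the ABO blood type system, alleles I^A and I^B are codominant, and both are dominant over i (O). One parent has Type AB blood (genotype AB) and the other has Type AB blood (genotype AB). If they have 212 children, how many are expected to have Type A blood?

Cross: AB × AB
Possible offspring genotypes: 1 AA, 2 AB, 1 BB
Blood type counts: 1 Type A, 2 Type AB, 1 Type B
Probability of Type A: 1/4
Expected count = 1/4 × 212 = 53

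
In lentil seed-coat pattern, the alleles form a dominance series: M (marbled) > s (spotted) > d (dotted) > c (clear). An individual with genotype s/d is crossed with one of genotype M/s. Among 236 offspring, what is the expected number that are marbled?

Cross: s/d × M/s
Allele dominance: M > s > d > c
Offspring genotypes: 1 M/s, 1 s/s, 1 M/d, 1 s/d
Phenotype counts: 2 marbled, 2 spotted
marbled: 2 out of 4 → fraction 1/2
Expected count = 1/2 × 236 = 118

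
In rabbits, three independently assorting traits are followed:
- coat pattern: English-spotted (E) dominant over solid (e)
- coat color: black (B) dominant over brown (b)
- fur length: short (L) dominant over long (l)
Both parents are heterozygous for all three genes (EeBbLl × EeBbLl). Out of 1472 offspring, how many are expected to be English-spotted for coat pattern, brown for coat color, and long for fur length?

Trihybrid cross: EeBbLl × EeBbLl
Each trait segregates independently with a 3:1 phenotypic ratio, so each gene contributes 3/4 (dominant) or 1/4 (recessive).
Target: English-spotted (coat pattern), brown (coat color), long (fur length)
Probability = product of independent per-trait probabilities
= 3/4 × 1/4 × 1/4 = 3/64
Expected count = 3/64 × 1472 = 69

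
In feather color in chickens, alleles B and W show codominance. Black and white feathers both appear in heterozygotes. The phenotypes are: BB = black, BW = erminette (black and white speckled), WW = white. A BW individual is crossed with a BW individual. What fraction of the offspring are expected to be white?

Punnett square for BW × BW:
Offspring genotypes: 1 BB, 2 BW, 1 WW
Phenotype counts: 1 black, 2 erminette (black and white speckled), 1 white
white: 1 out of 4
Probability: 1/4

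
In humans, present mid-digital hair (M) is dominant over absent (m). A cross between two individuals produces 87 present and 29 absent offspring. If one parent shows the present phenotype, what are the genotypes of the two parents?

Observed offspring: 87 present, 29 absent
The observed ratio simplifies to 3:1. Absent (mm) offspring appear, so each parent must contribute one m allele. The parent stated to show present carries M, so it is Mm. The other parent is then either Mm or mm: Mm × mm would give a 1:1 split, whereas Mm × Mm gives 3:1 — matching the data. So both parents are heterozygous (Mm × Mm).
Parent genotypes: Mm × Mm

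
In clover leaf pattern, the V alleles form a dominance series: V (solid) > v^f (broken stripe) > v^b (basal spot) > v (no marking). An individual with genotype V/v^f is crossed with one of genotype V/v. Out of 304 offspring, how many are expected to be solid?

Cross: V/v^f × V/v
Allele dominance: V > v^f > v^b > v
Offspring genotypes: 1 V/V, 1 V/v, 1 V/v^f, 1 v^f/v
Phenotype counts: 3 solid, 1 broken stripe
solid: 3 out of 4 → fraction 3/4
Expected count = 3/4 × 304 = 228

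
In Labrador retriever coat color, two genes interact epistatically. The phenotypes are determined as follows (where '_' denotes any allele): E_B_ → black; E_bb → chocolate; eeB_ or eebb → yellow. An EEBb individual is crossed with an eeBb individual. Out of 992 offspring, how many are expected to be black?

Cross: EEBb × eeBb — consider each gene separately:
E gene: EE × ee → 4 Ee → 4 E_ (out of 4)
B gene: Bb × Bb → 1 BB, 2 Bb, 1 bb → 3 B_ : 1 bb (out of 4)
Genotype classes (out of 4 × 4 = 16): E_B_ = 4×3 = 12; E_bb = 4×1 = 4
Apply the phenotype rules: E_B_ (12) → black; E_bb (4) → chocolate
Phenotype counts (out of 16): 12 black, 4 chocolate
black: 12 out of 16 → fraction 3/4
Expected count = 3/4 × 992 = 744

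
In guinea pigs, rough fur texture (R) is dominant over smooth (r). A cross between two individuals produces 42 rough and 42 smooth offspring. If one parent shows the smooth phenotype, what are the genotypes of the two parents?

Observed offspring: 42 rough, 42 smooth
The observed ratio simplifies to 1:1. One parent shows smooth, so its genotype must be rr. A 1:1 offspring split requires the other parent to be heterozygous (Rr).
Parent genotypes: rr × Rr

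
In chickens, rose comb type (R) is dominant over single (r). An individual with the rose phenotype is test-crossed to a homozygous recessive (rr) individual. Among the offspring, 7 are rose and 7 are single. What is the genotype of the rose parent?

Test cross: ? × rr
Offspring: 7 rose, 7 single — approximately 1:1.
A 1:1 ratio in a test cross indicates the unknown parent is heterozygous (Rr).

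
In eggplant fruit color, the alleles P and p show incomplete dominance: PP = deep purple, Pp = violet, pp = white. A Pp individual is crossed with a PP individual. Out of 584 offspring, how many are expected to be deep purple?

Punnett square for Pp × PP:
Offspring genotypes: 2 PP, 2 Pp
Phenotype counts: 2 deep purple, 2 violet
deep purple: 2 out of 4 → fraction 1/2
Expected count = 1/2 × 584 = 292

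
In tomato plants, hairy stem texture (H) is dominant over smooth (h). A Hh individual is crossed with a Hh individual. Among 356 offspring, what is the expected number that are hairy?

Punnett square for Hh × Hh:
Offspring genotypes: 1 HH, 2 Hh, 1 hh
hairy: 3, smooth: 1
hairy: 3 out of 4 → fraction 3/4
Expected count = 3/4 × 356 = 267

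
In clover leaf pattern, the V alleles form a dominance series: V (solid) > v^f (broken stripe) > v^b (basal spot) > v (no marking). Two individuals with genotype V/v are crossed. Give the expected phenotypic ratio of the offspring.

Cross: V/v × V/v
Allele dominance: V > v^f > v^b > v
Offspring genotypes: 1 V/V, 2 V/v, 1 v/v
Phenotype counts: 3 solid, 1 unmarked
Ratio: 3 solid : 1 unmarked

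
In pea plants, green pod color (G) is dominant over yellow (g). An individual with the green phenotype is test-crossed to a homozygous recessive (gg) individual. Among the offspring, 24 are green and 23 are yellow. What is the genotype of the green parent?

Test cross: ? × gg
Offspring: 24 green, 23 yellow — approximately 1:1.
A 1:1 ratio in a test cross indicates the unknown parent is heterozygous (Gg).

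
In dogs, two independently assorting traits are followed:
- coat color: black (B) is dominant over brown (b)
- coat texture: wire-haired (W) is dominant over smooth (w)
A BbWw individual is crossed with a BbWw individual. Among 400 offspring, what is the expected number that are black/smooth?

Dihybrid cross BbWw × BbWw — consider each gene separately:
coat color: Bb × Bb → 1 BB, 2 Bb, 1 bb → 3 B_ : 1 bb (out of 4)
coat texture: Ww × Ww → 1 WW, 2 Ww, 1 ww → 3 W_ : 1 ww (out of 4)
Combine (counts out of 4 × 4 = 16): black/wire-haired (B_W_) = 3×3 = 9; black/smooth (B_ww) = 3×1 = 3; brown/wire-haired (bbW_) = 1×3 = 3; brown/smooth (bbww) = 1×1 = 1
Phenotype counts (out of 16): 9 black/wire-haired, 3 black/smooth, 3 brown/wire-haired, 1 brown/smooth
black/smooth: 3 out of 16 → fraction 3/16
Expected count = 3/16 × 400 = 75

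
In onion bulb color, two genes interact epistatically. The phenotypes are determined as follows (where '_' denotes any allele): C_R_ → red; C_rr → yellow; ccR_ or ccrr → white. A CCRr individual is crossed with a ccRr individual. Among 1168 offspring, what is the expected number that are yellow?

Cross: CCRr × ccRr — consider each gene separately:
C gene: CC × cc → 4 Cc → 4 C_ (out of 4)
R gene: Rr × Rr → 1 RR, 2 Rr, 1 rr → 3 R_ : 1 rr (out of 4)
Genotype classes (out of 4 × 4 = 16): C_R_ = 4×3 = 12; C_rr = 4×1 = 4
Apply the phenotype rules: C_R_ (12) → red; C_rr (4) → yellow
Phenotype counts (out of 16): 12 red, 4 yellow
yellow: 4 out of 16 → fraction 1/4
Expected count = 1/4 × 1168 = 292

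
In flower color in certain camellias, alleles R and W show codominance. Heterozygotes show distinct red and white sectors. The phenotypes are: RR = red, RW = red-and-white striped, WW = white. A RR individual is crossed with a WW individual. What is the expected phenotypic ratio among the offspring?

Punnett square for RR × WW:
Offspring genotypes: 4 RW
Phenotype counts: 4 red-and-white striped
Ratio: all red-and-white striped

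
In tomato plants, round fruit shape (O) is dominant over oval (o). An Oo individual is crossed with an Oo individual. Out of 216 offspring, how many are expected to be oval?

Punnett square for Oo × Oo:
Offspring genotypes: 1 OO, 2 Oo, 1 oo
round: 3, oval: 1
oval: 1 out of 4 → fraction 1/4
Expected count = 1/4 × 216 = 54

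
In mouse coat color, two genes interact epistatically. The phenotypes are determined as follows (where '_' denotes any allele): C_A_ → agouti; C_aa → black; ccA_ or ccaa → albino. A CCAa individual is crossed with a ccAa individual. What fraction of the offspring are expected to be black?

Cross: CCAa × ccAa — consider each gene separately:
C gene: CC × cc → 4 Cc → 4 C_ (out of 4)
A gene: Aa × Aa → 1 AA, 2 Aa, 1 aa → 3 A_ : 1 aa (out of 4)
Genotype classes (out of 4 × 4 = 16): C_A_ = 4×3 = 12; C_aa = 4×1 = 4
Apply the phenotype rules: C_A_ (12) → agouti; C_aa (4) → black
Phenotype counts (out of 16): 12 agouti, 4 black
black: 4 out of 16
Probability: 4/16 = 1/4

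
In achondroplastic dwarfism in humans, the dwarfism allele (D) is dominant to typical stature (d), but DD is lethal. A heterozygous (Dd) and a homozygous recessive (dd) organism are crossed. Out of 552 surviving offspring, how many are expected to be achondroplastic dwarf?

Cross: Dd × dd
Punnett square offspring (before lethality): 2 Dd, 2 dd
No DD offspring are produced in this cross.
achondroplastic dwarf: 2 out of 4 → fraction 1/2
Expected count = 1/2 × 552 = 276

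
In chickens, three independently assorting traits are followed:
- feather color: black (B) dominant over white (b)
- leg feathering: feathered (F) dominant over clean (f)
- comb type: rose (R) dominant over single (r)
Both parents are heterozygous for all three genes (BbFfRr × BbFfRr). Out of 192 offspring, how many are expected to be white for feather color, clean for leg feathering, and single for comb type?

Trihybrid cross: BbFfRr × BbFfRr
Each trait segregates independently with a 3:1 phenotypic ratio, so each gene contributes 3/4 (dominant) or 1/4 (recessive).
Target: white (feather color), clean (leg feathering), single (comb type)
Probability = product of independent per-trait probabilities
= 1/4 × 1/4 × 1/4 = 1/64
Expected count = 1/64 × 192 = 3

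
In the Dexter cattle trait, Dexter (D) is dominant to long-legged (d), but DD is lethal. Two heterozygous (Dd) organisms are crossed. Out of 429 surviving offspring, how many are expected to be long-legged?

Cross: Dd × Dd
Punnett square offspring (before lethality): 1 DD, 2 Dd, 1 dd
The DD genotype is lethal (embryos die); surviving offspring: 2 Dd, 1 dd
long-legged: 1 out of 3 → fraction 1/3
Expected count = 1/3 × 429 = 143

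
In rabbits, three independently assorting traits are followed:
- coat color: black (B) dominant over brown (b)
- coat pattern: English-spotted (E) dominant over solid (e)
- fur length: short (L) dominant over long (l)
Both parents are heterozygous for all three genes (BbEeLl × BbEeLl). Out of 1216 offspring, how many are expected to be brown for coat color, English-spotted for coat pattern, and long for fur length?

Trihybrid cross: BbEeLl × BbEeLl
Each trait segregates independently with a 3:1 phenotypic ratio, so each gene contributes 3/4 (dominant) or 1/4 (recessive).
Target: brown (coat color), English-spotted (coat pattern), long (fur length)
Probability = product of independent per-trait probabilities
= 1/4 × 3/4 × 1/4 = 3/64
Expected count = 3/64 × 1216 = 57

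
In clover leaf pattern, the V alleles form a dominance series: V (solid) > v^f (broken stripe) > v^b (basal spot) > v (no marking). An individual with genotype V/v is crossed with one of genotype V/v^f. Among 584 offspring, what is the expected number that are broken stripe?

Cross: V/v × V/v^f
Allele dominance: V > v^f > v^b > v
Offspring genotypes: 1 V/V, 1 V/v^f, 1 V/v, 1 v^f/v
Phenotype counts: 3 solid, 1 broken stripe
broken stripe: 1 out of 4 → fraction 1/4
Expected count = 1/4 × 584 = 146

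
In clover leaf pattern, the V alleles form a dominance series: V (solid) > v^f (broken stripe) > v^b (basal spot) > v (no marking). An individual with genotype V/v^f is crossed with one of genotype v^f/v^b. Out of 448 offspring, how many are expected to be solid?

Cross: V/v^f × v^f/v^b
Allele dominance: V > v^f > v^b > v
Offspring genotypes: 1 V/v^f, 1 V/v^b, 1 v^f/v^f, 1 v^f/v^b
Phenotype counts: 2 solid, 2 broken stripe
solid: 2 out of 4 → fraction 1/2
Expected count = 1/2 × 448 = 224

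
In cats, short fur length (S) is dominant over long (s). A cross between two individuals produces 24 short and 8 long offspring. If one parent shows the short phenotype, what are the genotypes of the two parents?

Observed offspring: 24 short, 8 long
The observed ratio simplifies to 3:1. Long (ss) offspring appear, so each parent must contribute one s allele. The parent stated to show short carries S, so it is Ss. The other parent is then either Ss or ss: Ss × ss would give a 1:1 split, whereas Ss × Ss gives 3:1 — matching the data. So both parents are heterozygous (Ss × Ss).
Parent genotypes: Ss × Ss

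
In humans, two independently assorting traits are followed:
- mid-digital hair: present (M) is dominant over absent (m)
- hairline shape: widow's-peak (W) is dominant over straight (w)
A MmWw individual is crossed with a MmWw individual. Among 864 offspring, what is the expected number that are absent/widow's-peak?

Dihybrid cross MmWw × MmWw — consider each gene separately:
mid-digital hair: Mm × Mm → 1 MM, 2 Mm, 1 mm → 3 M_ : 1 mm (out of 4)
hairline shape: Ww × Ww → 1 WW, 2 Ww, 1 ww → 3 W_ : 1 ww (out of 4)
Combine (counts out of 4 × 4 = 16): present/widow's-peak (M_W_) = 3×3 = 9; present/straight (M_ww) = 3×1 = 3; absent/widow's-peak (mmW_) = 1×3 = 3; absent/straight (mmww) = 1×1 = 1
Phenotype counts (out of 16): 9 present/widow's-peak, 3 present/straight, 3 absent/widow's-peak, 1 absent/straight
absent/widow's-peak: 3 out of 16 → fraction 3/16
Expected count = 3/16 × 864 = 162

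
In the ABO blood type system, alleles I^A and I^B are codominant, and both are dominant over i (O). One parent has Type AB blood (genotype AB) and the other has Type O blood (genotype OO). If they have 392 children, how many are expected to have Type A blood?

Cross: AB × OO
Possible offspring genotypes: 2 AO, 2 BO
Blood type counts: 2 Type A, 2 Type B
Probability of Type A: 2/4 = 1/2
Expected count = 1/2 × 392 = 196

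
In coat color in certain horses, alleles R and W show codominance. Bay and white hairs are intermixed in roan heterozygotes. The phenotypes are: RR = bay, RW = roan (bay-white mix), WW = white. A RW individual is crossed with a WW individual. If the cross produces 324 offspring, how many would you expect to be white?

Punnett square for RW × WW:
Offspring genotypes: 2 RW, 2 WW
Phenotype counts: 2 roan (bay-white mix), 2 white
white: 2 out of 4 → fraction 1/2
Expected count = 1/2 × 324 = 162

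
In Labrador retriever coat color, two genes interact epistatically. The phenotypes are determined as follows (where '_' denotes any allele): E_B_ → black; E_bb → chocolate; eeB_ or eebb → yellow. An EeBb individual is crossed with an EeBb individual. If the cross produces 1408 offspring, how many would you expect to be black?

Cross: EeBb × EeBb — consider each gene separately:
E gene: Ee × Ee → 1 EE, 2 Ee, 1 ee → 3 E_ : 1 ee (out of 4)
B gene: Bb × Bb → 1 BB, 2 Bb, 1 bb → 3 B_ : 1 bb (out of 4)
Genotype classes (out of 4 × 4 = 16): E_B_ = 3×3 = 9; E_bb = 3×1 = 3; eeB_ = 1×3 = 3; eebb = 1×1 = 1
Apply the phenotype rules: E_B_ (9) → black; E_bb (3) → chocolate; eeB_ (3) + eebb (1) → yellow
Phenotype counts (out of 16): 9 black, 3 chocolate, 4 yellow
black: 9 out of 16 → fraction 9/16
Expected count = 9/16 × 1408 = 792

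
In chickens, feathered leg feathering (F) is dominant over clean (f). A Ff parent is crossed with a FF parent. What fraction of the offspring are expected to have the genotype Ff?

Punnett square for Ff × FF:
Offspring genotypes: 2 FF, 2 Ff
Total offspring: 4
Count with target: 2
Probability: 2/4 = 1/2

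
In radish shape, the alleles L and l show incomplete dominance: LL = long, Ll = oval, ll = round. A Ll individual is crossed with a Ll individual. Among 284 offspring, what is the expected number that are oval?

Punnett square for Ll × Ll:
Offspring genotypes: 1 LL, 2 Ll, 1 ll
Phenotype counts: 1 long, 2 oval, 1 round
oval: 2 out of 4 → fraction 1/2
Expected count = 1/2 × 284 = 142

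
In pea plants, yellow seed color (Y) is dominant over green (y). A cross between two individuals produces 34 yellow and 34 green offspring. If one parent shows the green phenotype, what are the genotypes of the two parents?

Observed offspring: 34 yellow, 34 green
The observed ratio simplifies to 1:1. One parent shows green, so its genotype must be yy. A 1:1 offspring split requires the other parent to be heterozygous (Yy).
Parent genotypes: yy × Yy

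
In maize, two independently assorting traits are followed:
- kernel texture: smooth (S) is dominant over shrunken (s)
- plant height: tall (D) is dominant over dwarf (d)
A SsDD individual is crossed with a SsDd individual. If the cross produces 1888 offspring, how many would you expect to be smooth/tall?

Dihybrid cross SsDD × SsDd — consider each gene separately:
kernel texture: Ss × Ss → 1 SS, 2 Ss, 1 ss → 3 S_ : 1 ss (out of 4)
plant height: DD × Dd → 2 DD, 2 Dd → 4 D_ (out of 4)
Combine (counts out of 4 × 4 = 16): smooth/tall (S_D_) = 3×4 = 12; shrunken/tall (ssD_) = 1×4 = 4
Phenotype counts (out of 16): 12 smooth/tall, 4 shrunken/tall
smooth/tall: 12 out of 16 → fraction 3/4
Expected count = 3/4 × 1888 = 1416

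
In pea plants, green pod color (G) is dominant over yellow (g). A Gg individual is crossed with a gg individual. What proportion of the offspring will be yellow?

Punnett square for Gg × gg:
Offspring genotypes: 2 Gg, 2 gg
green: 2, yellow: 2
yellow: 2 out of 4
Probability: 2/4 = 1/2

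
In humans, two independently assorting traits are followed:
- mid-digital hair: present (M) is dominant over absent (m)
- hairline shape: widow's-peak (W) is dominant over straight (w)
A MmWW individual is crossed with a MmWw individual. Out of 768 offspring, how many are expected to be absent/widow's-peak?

Dihybrid cross MmWW × MmWw — consider each gene separately:
mid-digital hair: Mm × Mm → 1 MM, 2 Mm, 1 mm → 3 M_ : 1 mm (out of 4)
hairline shape: WW × Ww → 2 WW, 2 Ww → 4 W_ (out of 4)
Combine (counts out of 4 × 4 = 16): present/widow's-peak (M_W_) = 3×4 = 12; absent/widow's-peak (mmW_) = 1×4 = 4
Phenotype counts (out of 16): 12 present/widow's-peak, 4 absent/widow's-peak
absent/widow's-peak: 4 out of 16 → fraction 1/4
Expected count = 1/4 × 768 = 192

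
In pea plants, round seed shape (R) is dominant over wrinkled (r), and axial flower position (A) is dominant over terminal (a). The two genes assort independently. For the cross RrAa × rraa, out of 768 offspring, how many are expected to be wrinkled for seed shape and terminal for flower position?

Dihybrid cross RrAa × rraa — consider each gene separately:
seed shape: Rr × rr → 2 Rr, 2 rr → 2 R_ : 2 rr (out of 4)
flower position: Aa × aa → 2 Aa, 2 aa → 2 A_ : 2 aa (out of 4)
Looking for: wrinkled (rr) and terminal (aa)
P(wrinkled) = 2/4, P(terminal) = 2/4
P(both) = 2/4 × 2/4 = 4/16 = 1/4
Expected count = 1/4 × 768 = 192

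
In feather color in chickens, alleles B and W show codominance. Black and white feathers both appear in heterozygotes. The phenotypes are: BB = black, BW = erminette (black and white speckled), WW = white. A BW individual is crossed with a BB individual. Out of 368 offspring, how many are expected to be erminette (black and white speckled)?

Punnett square for BW × BB:
Offspring genotypes: 2 BB, 2 BW
Phenotype counts: 2 black, 2 erminette (black and white speckled)
erminette (black and white speckled): 2 out of 4 → fraction 1/2
Expected count = 1/2 × 368 = 184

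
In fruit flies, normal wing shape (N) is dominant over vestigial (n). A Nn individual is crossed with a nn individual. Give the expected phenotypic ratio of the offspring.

Punnett square for Nn × nn:
Offspring genotypes: 2 Nn, 2 nn
normal: 2, vestigial: 2
Ratio: 1:1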